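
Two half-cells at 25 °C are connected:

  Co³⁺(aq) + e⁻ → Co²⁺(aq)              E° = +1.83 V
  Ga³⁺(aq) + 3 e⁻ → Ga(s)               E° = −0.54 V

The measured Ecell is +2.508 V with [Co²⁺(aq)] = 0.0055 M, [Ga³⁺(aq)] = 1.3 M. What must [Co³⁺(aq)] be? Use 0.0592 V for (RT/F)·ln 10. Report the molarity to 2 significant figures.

With Co³⁺/Co²⁺ at the cathode and Ga³⁺/Ga at the anode, E°cell = +1.83 − (−0.54) = +2.37 V (n = 3).
Since E = E° − (0.0592/n)·log Q, log Q = n(E° − E)/0.0592 = −6.993.
For 3 Co³⁺(aq) + Ga(s) → 3 Co²⁺(aq) + Ga³⁺(aq), the reaction quotient is Q = ([Co²⁺(aq)]^3·[Ga³⁺(aq)]) / [Co³⁺(aq)]^3.
Isolating [Co³⁺(aq)] in Q = 10^{−6.993} yields log [Co³⁺(aq)] = 0.109, i.e. 1.3 M.

1.3 M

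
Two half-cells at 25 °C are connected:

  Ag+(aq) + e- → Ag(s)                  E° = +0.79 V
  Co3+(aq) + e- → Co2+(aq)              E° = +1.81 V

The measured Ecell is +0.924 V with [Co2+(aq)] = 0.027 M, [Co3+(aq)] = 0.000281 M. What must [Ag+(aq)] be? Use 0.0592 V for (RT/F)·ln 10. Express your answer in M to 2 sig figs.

0.44 M

The Co³⁺/Co²⁺ couple has the larger reduction potential, so it is the cathode: E°cell = +1.81 − (+0.79) = +1.02 V and n = 1.
Rearranging E = E° − (0.0592/n)·log Q gives log Q = 1(+1.02 − (+0.924))/0.0592 = 1.622.
The balanced reaction is Co3+(aq) + Ag(s) → Co2+(aq) + Ag+(aq), so Q = ([Co2+(aq)]·[Ag+(aq)]) / [Co3+(aq)].
Solving for the unknown gives log [Ag+(aq)] = −0.361, so [Ag+(aq)] ≈ 0.44 M.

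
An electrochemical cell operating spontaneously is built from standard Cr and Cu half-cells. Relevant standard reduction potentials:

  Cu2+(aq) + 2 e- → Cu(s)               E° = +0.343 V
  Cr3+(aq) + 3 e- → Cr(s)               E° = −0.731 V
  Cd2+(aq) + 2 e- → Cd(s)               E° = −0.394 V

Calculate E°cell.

+1.074 V

The Cu²⁺/Cu couple has the higher E°, so Cu ion is reduced (cathode) and Cr is oxidized (anode).
E°cell = E°(cathode) − E°(anode) = +0.343 − (−0.731) = +1.074 V.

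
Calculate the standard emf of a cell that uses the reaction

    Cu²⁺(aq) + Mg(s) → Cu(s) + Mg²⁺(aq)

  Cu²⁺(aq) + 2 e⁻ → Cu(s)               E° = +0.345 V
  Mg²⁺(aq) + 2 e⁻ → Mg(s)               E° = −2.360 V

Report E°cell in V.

In the reaction as written, Cu²⁺(aq) is reduced (cathode) and Mg²⁺(aq) is produced by oxidation at the anode.
E°cell = E°(cathode) − E°(anode) = +0.345 − (−2.360) = +2.705 V.

+2.705 V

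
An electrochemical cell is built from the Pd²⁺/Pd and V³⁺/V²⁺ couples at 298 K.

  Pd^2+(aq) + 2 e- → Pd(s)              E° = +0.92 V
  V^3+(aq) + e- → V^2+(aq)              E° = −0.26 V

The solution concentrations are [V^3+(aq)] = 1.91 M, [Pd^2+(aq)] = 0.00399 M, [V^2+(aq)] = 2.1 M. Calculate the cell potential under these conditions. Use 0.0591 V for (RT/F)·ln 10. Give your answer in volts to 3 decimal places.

+1.112 V

Since E°(Pd²⁺/Pd) > E°(V³⁺/V²⁺), Pd²⁺/Pd serves as the cathode.
E°cell = E°cat − E°an = +0.92 − (−0.26) = +1.18 V; n = 2.
The balanced reaction is Pd^2+(aq) + 2 V^2+(aq) → Pd(s) + 2 V^3+(aq), so Q = [V^3+(aq)]^2 / ([Pd^2+(aq)]·[V^2+(aq)]^2) = 207 and log Q = 2.317.
Applying E = E° − (RT ln10/nF)·log Q gives +1.18 − (0.0591/2)(2.317) = +1.112 V.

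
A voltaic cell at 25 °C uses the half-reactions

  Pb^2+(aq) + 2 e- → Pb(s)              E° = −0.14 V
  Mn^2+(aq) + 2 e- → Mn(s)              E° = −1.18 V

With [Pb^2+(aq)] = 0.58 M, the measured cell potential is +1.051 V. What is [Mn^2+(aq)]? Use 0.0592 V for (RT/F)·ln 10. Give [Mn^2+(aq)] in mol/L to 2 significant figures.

The Pb²⁺/Pb couple has the larger reduction potential, so it is the cathode: E°cell = −0.14 − (−1.18) = +1.04 V and n = 2.
Since E = E° − (0.0592/n)·log Q, log Q = n(E° − E)/0.0592 = −0.372.
For Pb^2+(aq) + Mn(s) → Pb(s) + Mn^2+(aq), the reaction quotient is Q = [Mn^2+(aq)] / [Pb^2+(aq)].
Solving for the unknown gives log [Mn^2+(aq)] = −0.609, so [Mn^2+(aq)] ≈ 0.25 M.

0.25 M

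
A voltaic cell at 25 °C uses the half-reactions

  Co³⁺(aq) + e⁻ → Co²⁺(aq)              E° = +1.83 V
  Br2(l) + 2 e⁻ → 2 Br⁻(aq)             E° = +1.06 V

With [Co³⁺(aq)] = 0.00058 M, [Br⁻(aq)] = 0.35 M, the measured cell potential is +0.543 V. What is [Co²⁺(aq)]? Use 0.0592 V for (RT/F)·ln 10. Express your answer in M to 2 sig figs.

The Co³⁺/Co²⁺ couple has the larger reduction potential, so it is the cathode: E°cell = +1.83 − (+1.06) = +0.77 V and n = 2.
Rearranging E = E° − (0.0592/n)·log Q gives log Q = 2(+0.77 − (+0.543))/0.0592 = 7.669.
The balanced reaction is 2 Co³⁺(aq) + 2 Br⁻(aq) → 2 Co²⁺(aq) + Br2(l), so Q = [Co²⁺(aq)]^2 / ([Co³⁺(aq)]^2·[Br⁻(aq)]^2).
Isolating [Co²⁺(aq)] in Q = 10^{7.669} yields log [Co²⁺(aq)] = 0.142, i.e. 1.4 M.

1.4 M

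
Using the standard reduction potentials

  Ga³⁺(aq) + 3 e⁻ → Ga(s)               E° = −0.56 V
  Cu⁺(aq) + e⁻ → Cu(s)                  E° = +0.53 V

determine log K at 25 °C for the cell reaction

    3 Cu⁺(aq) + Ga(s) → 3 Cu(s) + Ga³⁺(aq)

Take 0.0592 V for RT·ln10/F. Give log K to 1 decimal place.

The Cu⁺/Cu couple is reduced (cathode); E°cell = +0.53 − (−0.56) = +1.09 V with n = 3.
At equilibrium E = 0, so log K = nE°cell / 0.0592 = (3)(+1.09) / 0.0592 = 55.2.

log K = 55.2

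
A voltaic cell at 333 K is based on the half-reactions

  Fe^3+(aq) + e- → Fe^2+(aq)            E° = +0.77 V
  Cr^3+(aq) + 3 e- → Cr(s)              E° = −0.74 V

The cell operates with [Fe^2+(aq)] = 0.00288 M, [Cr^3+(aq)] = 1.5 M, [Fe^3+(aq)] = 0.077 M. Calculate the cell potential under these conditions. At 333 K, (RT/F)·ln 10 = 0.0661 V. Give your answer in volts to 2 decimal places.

+1.60 V

The Fe³⁺/Fe²⁺ couple has the more positive E°, so it is the cathode; Cr³⁺/Cr is the anode.
The standard potential is +0.77 − (−0.74) = +1.51 V and the balanced reaction transfers n = 3 electrons.
The balanced reaction is 3 Fe^3+(aq) + Cr(s) → 3 Fe^2+(aq) + Cr^3+(aq), so Q = ([Fe^2+(aq)]^3·[Cr^3+(aq)]) / [Fe^3+(aq)]^3 = 7.85×10^−5 and log Q = −4.105.
E = E° − (0.0661/n)·log Q = +1.51 − (0.0661/3)(−4.105) = +1.60 V.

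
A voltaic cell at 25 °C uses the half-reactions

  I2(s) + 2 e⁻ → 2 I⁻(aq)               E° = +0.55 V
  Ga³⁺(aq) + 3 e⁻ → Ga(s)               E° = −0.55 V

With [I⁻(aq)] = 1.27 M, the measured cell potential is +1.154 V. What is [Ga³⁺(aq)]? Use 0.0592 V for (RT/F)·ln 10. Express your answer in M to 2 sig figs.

I₂/I⁻ is the cathode (higher E°); E°cell = +0.55 − (−0.55) = +1.10 V with n = 6.
Since E = E° − (0.0592/n)·log Q, log Q = n(E° − E)/0.0592 = −5.473.
Balancing electrons gives 3 I2(s) + 2 Ga(s) → 6 I⁻(aq) + 2 Ga³⁺(aq); thus Q = [I⁻(aq)]^6·[Ga³⁺(aq)]^2.
Isolating [Ga³⁺(aq)] in Q = 10^{−5.473} yields log [Ga³⁺(aq)] = −3.048, i.e. 0.00090 M.

0.00090 M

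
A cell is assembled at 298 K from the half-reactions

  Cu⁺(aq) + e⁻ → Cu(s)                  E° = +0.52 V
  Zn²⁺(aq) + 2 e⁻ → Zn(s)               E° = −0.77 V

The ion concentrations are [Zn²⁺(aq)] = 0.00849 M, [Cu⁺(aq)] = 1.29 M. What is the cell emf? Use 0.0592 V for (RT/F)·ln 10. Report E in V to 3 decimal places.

+1.358 V

Cu⁺/Cu is reduced (cathode, E° = +0.52 V) and Zn²⁺/Zn is oxidized (anode).
E°cell = E°cat − E°an = +0.52 − (−0.77) = +1.29 V; n = 2.
The balanced reaction is 2 Cu⁺(aq) + Zn(s) → 2 Cu(s) + Zn²⁺(aq), so Q = [Zn²⁺(aq)] / [Cu⁺(aq)]^2 = 0.0051 and log Q = −2.292.
Applying E = E° − (RT ln10/nF)·log Q gives +1.29 − (0.0592/2)(−2.292) = +1.358 V.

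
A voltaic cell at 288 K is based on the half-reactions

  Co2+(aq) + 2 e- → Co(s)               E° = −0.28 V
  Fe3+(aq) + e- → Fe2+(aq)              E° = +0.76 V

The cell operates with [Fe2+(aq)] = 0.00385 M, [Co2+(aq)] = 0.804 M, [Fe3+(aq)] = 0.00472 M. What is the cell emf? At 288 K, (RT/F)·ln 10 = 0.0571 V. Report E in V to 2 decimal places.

The Fe³⁺/Fe²⁺ couple has the more positive E°, so it is the cathode; Co²⁺/Co is the anode.
The standard potential is +0.76 − (−0.28) = +1.04 V and the balanced reaction transfers n = 2 electrons.
The balanced reaction is 2 Fe3+(aq) + Co(s) → 2 Fe2+(aq) + Co2+(aq), so Q = ([Fe2+(aq)]^2·[Co2+(aq)]) / [Fe3+(aq)]^2 = 0.535 and log Q = −0.272.
E = E° − (0.0571/n)·log Q = +1.04 − (0.0571/2)(−0.272) = +1.05 V.

+1.05 V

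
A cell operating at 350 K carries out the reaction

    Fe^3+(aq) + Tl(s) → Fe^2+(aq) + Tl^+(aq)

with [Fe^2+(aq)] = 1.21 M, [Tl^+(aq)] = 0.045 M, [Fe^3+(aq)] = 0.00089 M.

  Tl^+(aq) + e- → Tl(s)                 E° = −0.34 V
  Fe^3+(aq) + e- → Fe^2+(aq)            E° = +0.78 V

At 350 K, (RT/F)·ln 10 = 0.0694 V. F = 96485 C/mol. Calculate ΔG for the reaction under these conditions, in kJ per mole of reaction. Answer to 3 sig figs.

E°cell = +0.78 − (−0.34) = +1.12 V; the balanced reaction transfers n = 1 electron.
Q = ([Fe^2+(aq)]·[Tl^+(aq)]) / [Fe^3+(aq)] = 61.2, so log Q = 1.787 and E = +1.12 − (0.0694/1)(1.787) = +0.9960 V.
Finally ΔG = −nFE = −(1)(96485 C/mol)(+0.9960 V) = −96.1 kJ/mol.

−96.1 kJ/mol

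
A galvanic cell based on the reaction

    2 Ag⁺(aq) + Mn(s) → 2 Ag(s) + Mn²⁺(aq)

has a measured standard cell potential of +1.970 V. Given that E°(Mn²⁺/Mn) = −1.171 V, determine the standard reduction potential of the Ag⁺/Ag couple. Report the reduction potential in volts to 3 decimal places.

+0.799 V

In the reaction as written the Ag⁺/Ag couple is reduced (cathode) and Mn²⁺/Mn is oxidized (anode), so E°cell = E°(Ag⁺/Ag) − E°(Mn²⁺/Mn).
E°(Ag⁺/Ag) = E°cell + E°(anode) = +1.970 + (−1.171) = +0.799 V.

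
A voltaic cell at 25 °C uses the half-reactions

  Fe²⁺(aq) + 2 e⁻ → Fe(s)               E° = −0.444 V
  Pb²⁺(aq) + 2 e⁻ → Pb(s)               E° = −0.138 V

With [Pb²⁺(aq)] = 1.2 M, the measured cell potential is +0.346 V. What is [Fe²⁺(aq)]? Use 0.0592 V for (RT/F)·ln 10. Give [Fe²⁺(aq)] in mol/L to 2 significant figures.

The Pb²⁺/Pb couple has the larger reduction potential, so it is the cathode: E°cell = −0.138 − (−0.444) = +0.306 V and n = 2.
Since E = E° − (0.0592/n)·log Q, log Q = n(E° − E)/0.0592 = −1.351.
For Pb²⁺(aq) + Fe(s) → Pb(s) + Fe²⁺(aq), the reaction quotient is Q = [Fe²⁺(aq)] / [Pb²⁺(aq)].
Substituting the known concentrations and solving, log [Fe²⁺(aq)] = −1.272 and [Fe²⁺(aq)] = 0.053 M.

0.053 M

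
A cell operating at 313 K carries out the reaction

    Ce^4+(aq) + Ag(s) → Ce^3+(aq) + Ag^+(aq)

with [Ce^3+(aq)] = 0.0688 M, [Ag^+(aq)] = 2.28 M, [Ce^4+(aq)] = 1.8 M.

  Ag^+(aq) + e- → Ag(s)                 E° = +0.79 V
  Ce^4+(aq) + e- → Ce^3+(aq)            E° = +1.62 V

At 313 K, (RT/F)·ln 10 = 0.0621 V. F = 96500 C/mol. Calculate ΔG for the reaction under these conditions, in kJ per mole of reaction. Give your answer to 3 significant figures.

−86.4 kJ/mol

With Ce⁴⁺/Ce³⁺ reduced at the cathode, E°cell = +1.62 − (+0.79) = +0.83 V and n = 1.
Here Q = ([Ce^3+(aq)]·[Ag^+(aq)]) / [Ce^4+(aq)] = 0.0871 (log Q = −1.060), giving E = +0.83 − (0.0621/1)·(−1.060) = +0.8958 V.
ΔG = −nFE = −(1)(96500)(+0.8958) J/mol = −86.4 kJ/mol.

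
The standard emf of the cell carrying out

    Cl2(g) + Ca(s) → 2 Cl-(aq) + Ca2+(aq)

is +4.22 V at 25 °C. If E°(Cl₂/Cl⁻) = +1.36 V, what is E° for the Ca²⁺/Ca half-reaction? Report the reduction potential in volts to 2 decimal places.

In the reaction as written the Cl₂/Cl⁻ couple is reduced (cathode) and Ca²⁺/Ca is oxidized (anode), so E°cell = E°(Cl₂/Cl⁻) − E°(Ca²⁺/Ca).
E°(Ca²⁺/Ca) = E°(cathode) − E°cell = +1.36 − (+4.22) = −2.86 V.

−2.86 V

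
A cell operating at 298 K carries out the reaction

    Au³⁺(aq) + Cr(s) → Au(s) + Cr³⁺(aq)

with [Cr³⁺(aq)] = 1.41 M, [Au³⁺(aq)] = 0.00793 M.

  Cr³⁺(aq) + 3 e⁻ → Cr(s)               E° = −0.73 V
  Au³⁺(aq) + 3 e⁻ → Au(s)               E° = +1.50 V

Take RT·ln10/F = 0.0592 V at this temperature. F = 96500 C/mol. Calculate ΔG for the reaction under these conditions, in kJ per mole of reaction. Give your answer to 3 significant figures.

−633 kJ/mol

The standard cell potential is +1.50 − (−0.73) = +2.23 V, with n = 3 electrons in the balanced equation.
Q = [Cr³⁺(aq)] / [Au³⁺(aq)] = 178, so log Q = 2.250 and E = +2.23 − (0.0592/3)(2.250) = +2.1856 V.
Then ΔG = −nFE = −3 × 96500 × +2.1856 J/mol = −633 kJ/mol.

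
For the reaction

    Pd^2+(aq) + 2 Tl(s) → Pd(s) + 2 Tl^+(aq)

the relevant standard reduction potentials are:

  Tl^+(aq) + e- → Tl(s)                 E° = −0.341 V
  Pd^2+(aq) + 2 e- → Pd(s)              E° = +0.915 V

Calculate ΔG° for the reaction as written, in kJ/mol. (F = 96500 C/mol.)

−242 kJ/mol

In the reaction as written Pd^2+(aq) is reduced, so the Pd²⁺/Pd couple is the cathode and Tl⁺/Tl is the anode.
E°cell = +0.915 − (−0.341) = +1.256 V; balancing electrons gives n = 2.
ΔG° = −nFE°cell = −(2)(96500)(+1.256) J/mol = −242 kJ/mol.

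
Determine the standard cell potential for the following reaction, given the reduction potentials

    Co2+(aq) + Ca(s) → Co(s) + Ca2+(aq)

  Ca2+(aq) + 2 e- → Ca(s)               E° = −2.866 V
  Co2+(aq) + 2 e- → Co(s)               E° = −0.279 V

+2.587 V

In the reaction as written, Co2+(aq) is reduced (cathode) and Ca2+(aq) is produced by oxidation at the anode.
E°cell = E°(cathode) − E°(anode) = −0.279 − (−2.866) = +2.587 V.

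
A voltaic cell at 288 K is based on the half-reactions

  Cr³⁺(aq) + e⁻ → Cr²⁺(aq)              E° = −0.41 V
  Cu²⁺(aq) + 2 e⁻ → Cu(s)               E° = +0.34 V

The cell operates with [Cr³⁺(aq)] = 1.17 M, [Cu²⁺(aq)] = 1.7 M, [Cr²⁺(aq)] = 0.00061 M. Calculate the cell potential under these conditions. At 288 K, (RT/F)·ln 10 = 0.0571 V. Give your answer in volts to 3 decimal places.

The Cu²⁺/Cu couple has the more positive E°, so it is the cathode; Cr³⁺/Cr²⁺ is the anode.
E°cell = E°cat − E°an = +0.34 − (−0.41) = +0.75 V; n = 2.
The balanced reaction is Cu²⁺(aq) + 2 Cr²⁺(aq) → Cu(s) + 2 Cr³⁺(aq), so Q = [Cr³⁺(aq)]^2 / ([Cu²⁺(aq)]·[Cr²⁺(aq)]^2) = 2.16×10^6 and log Q = 6.335.
E = E° − (0.0571/n)·log Q = +0.75 − (0.0571/2)(6.335) = +0.569 V.

+0.569 V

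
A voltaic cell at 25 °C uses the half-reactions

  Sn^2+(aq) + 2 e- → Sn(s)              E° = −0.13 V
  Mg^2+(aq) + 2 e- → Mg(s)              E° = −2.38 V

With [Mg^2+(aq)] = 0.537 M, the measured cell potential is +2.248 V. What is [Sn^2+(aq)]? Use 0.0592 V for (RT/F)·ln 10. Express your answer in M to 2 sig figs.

The Sn²⁺/Sn couple has the larger reduction potential, so it is the cathode: E°cell = −0.13 − (−2.38) = +2.25 V and n = 2.
From the Nernst equation, log Q = n(E° − E)/0.0592 = 2·(+2.25 − (+2.248))/0.0592 = 0.068.
For Sn^2+(aq) + Mg(s) → Sn(s) + Mg^2+(aq), the reaction quotient is Q = [Mg^2+(aq)] / [Sn^2+(aq)].
Isolating [Sn^2+(aq)] in Q = 10^{0.068} yields log [Sn^2+(aq)] = −0.338, i.e. 0.46 M.

0.46 M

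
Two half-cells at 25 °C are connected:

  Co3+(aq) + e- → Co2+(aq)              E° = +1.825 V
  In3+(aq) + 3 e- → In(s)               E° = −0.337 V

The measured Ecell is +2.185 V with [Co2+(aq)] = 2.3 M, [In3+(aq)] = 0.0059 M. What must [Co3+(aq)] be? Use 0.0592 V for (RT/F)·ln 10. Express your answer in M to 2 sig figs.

1.0 M

The Co³⁺/Co²⁺ couple has the larger reduction potential, so it is the cathode: E°cell = +1.825 − (−0.337) = +2.162 V and n = 3.
From the Nernst equation, log Q = n(E° − E)/0.0592 = 3·(+2.162 − (+2.185))/0.0592 = −1.166.
For 3 Co3+(aq) + In(s) → 3 Co2+(aq) + In3+(aq), the reaction quotient is Q = ([Co2+(aq)]^3·[In3+(aq)]) / [Co3+(aq)]^3.
Substituting the known concentrations and solving, log [Co3+(aq)] = 0.007 and [Co3+(aq)] = 1.0 M.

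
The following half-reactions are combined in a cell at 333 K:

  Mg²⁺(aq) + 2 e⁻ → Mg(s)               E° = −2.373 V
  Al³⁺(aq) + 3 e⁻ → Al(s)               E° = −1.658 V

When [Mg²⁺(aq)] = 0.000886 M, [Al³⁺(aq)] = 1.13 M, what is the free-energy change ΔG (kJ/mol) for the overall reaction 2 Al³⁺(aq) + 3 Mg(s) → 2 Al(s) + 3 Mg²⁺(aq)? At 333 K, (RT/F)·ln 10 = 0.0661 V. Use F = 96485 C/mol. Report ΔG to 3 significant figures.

−473 kJ/mol

E°cell = −1.658 − (−2.373) = +0.715 V; the balanced reaction transfers n = 6 electrons.
Here Q = [Mg²⁺(aq)]^3 / [Al³⁺(aq)]^2 = 5.45×10^−10 (log Q = −9.264), giving E = +0.715 − (0.0661/6)·(−9.264) = +0.8171 V.
Then ΔG = −nFE = −6 × 96485 × +0.8171 J/mol = −473 kJ/mol.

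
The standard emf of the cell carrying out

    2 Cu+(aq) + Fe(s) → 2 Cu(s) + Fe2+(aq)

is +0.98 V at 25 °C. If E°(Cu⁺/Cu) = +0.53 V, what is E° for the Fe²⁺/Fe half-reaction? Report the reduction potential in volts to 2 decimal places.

−0.45 V

In the reaction as written the Cu⁺/Cu couple is reduced (cathode) and Fe²⁺/Fe is oxidized (anode), so E°cell = E°(Cu⁺/Cu) − E°(Fe²⁺/Fe).
E°(Fe²⁺/Fe) = E°(cathode) − E°cell = +0.53 − (+0.98) = −0.45 V.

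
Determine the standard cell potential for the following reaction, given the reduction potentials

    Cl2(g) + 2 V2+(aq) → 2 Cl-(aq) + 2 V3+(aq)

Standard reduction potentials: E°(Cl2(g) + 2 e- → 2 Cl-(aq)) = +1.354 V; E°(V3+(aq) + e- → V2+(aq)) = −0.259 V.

Cl2(g) gains electrons, so the Cl₂/Cl⁻ couple is the cathode; the V³⁺/V²⁺ couple is the anode.
E°cell = E°(cathode) − E°(anode) = +1.354 − (−0.259) = +1.613 V.

+1.613 V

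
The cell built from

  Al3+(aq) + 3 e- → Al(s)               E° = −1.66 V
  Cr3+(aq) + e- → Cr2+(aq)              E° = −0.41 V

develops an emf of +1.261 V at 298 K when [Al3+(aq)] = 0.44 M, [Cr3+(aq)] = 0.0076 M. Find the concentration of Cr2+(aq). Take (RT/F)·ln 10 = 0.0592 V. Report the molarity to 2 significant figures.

The Cr³⁺/Cr²⁺ couple has the larger reduction potential, so it is the cathode: E°cell = −0.41 − (−1.66) = +1.25 V and n = 3.
Since E = E° − (0.0592/n)·log Q, log Q = n(E° − E)/0.0592 = −0.557.
For 3 Cr3+(aq) + Al(s) → 3 Cr2+(aq) + Al3+(aq), the reaction quotient is Q = ([Cr2+(aq)]^3·[Al3+(aq)]) / [Cr3+(aq)]^3.
Substituting the known concentrations and solving, log [Cr2+(aq)] = −2.186 and [Cr2+(aq)] = 0.0065 M.

0.0065 M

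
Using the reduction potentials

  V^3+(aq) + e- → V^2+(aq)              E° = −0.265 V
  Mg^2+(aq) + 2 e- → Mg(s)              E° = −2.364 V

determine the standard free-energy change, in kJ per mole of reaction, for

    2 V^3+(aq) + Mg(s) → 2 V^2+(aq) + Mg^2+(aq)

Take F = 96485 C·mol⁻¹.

−405 kJ/mol

In the reaction as written V^3+(aq) is reduced, so the V³⁺/V²⁺ couple is the cathode and Mg²⁺/Mg is the anode.
E°cell = −0.265 − (−2.364) = +2.099 V; balancing electrons gives n = 2.
ΔG° = −nFE°cell = −(2)(96485)(+2.099) J/mol = −405 kJ/mol.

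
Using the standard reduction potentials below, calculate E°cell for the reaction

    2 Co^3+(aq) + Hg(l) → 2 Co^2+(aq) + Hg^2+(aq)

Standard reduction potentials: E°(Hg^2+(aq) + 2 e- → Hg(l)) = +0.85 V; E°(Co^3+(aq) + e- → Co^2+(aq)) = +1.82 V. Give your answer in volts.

+0.97 V

Co^3+(aq) gains electrons, so the Co³⁺/Co²⁺ couple is the cathode; the Hg²⁺/Hg couple is the anode.
E°cell = E°(cathode) − E°(anode) = +1.82 − (+0.85) = +0.97 V.
The positive value indicates the reaction is spontaneous as written.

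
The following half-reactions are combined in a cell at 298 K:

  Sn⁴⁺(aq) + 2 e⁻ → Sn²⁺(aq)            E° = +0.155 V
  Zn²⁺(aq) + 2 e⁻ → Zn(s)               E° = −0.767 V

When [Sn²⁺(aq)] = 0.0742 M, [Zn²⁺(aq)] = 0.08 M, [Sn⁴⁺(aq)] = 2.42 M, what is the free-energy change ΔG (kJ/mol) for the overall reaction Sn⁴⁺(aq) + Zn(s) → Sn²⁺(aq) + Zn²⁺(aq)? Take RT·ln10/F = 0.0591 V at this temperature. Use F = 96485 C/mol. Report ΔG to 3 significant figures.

With Sn⁴⁺/Sn²⁺ reduced at the cathode, E°cell = +0.155 − (−0.767) = +0.922 V and n = 2.
Q = ([Sn²⁺(aq)]·[Zn²⁺(aq)]) / [Sn⁴⁺(aq)] = 0.00245, so log Q = −2.610 and E = +0.922 − (0.0591/2)(−2.610) = +0.9991 V.
Finally ΔG = −nFE = −(2)(96485 C/mol)(+0.9991 V) = −193 kJ/mol.

−193 kJ/mol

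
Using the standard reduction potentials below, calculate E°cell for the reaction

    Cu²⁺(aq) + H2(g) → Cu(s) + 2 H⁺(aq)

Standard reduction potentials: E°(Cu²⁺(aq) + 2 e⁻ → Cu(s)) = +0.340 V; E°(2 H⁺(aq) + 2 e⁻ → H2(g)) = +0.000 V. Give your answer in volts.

Cu²⁺(aq) gains electrons, so the Cu²⁺/Cu couple is the cathode; the 2H⁺/H₂ couple is the anode.
E°cell = E°(cathode) − E°(anode) = +0.340 − (+0.000) = +0.340 V.

+0.340 V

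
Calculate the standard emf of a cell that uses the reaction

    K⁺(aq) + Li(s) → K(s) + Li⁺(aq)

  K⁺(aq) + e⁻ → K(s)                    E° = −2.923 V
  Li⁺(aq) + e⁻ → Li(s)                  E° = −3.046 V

+0.123 V

In the reaction as written, K⁺(aq) is reduced (cathode) and Li⁺(aq) is produced by oxidation at the anode.
E°cell = E°(cathode) − E°(anode) = −2.923 − (−3.046) = +0.123 V.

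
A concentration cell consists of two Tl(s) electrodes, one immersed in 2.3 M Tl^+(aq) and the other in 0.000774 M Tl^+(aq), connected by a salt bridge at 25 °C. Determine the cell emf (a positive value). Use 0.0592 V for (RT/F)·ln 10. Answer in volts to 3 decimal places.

For a concentration cell E°cell = 0, since both electrodes use the same couple.
The compartment with the higher Tl^+(aq) concentration (2.3 M) acts as the cathode; ions are reduced there and produced at the dilute (0.000774 M) anode.
With n = 1, Ecell = −(0.0592/1)·log([dilute]/[conc]) = −(0.0592/1)·log(0.000774/2.3) = +0.206 V.

0.206 V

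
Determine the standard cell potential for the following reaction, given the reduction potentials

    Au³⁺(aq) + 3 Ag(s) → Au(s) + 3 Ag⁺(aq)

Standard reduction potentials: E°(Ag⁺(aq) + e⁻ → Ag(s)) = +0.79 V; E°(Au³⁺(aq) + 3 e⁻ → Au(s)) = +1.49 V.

+0.70 V

In the reaction as written, Au³⁺(aq) is reduced (cathode) and Ag⁺(aq) is produced by oxidation at the anode.
E°cell = E°(cathode) − E°(anode) = +1.49 − (+0.79) = +0.70 V.
The positive value indicates the reaction is spontaneous as written.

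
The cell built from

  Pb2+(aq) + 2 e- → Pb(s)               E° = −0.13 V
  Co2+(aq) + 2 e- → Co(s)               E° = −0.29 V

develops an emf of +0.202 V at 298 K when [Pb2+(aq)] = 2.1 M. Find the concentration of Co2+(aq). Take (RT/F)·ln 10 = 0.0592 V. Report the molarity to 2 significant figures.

0.080 M

The Pb²⁺/Pb couple has the larger reduction potential, so it is the cathode: E°cell = −0.13 − (−0.29) = +0.16 V and n = 2.
Rearranging E = E° − (0.0592/n)·log Q gives log Q = 2(+0.16 − (+0.202))/0.0592 = −1.419.
For Pb2+(aq) + Co(s) → Pb(s) + Co2+(aq), the reaction quotient is Q = [Co2+(aq)] / [Pb2+(aq)].
Solving for the unknown gives log [Co2+(aq)] = −1.097, so [Co2+(aq)] ≈ 0.080 M.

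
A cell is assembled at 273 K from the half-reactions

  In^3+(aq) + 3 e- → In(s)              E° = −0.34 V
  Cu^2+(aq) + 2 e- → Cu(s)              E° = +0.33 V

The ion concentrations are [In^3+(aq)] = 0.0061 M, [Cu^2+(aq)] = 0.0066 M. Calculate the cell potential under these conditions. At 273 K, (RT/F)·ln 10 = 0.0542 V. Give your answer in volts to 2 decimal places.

Cu²⁺/Cu is reduced (cathode, E° = +0.33 V) and In³⁺/In is oxidized (anode).
E°cell = +0.33 − (−0.34) = +0.67 V, with n = 6 electrons transferred.
The balanced reaction is 3 Cu^2+(aq) + 2 In(s) → 3 Cu(s) + 2 In^3+(aq), so Q = [In^3+(aq)]^2 / [Cu^2+(aq)]^3 = 129 and log Q = 2.112.
E = E° − (0.0542/n)·log Q = +0.67 − (0.0542/6)(2.112) = +0.65 V.

+0.65 V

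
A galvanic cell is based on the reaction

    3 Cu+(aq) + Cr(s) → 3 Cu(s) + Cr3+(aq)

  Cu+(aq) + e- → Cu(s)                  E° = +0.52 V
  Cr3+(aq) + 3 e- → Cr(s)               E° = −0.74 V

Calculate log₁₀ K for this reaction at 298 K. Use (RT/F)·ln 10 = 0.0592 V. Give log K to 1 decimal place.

The Cu⁺/Cu couple is reduced (cathode); E°cell = +0.52 − (−0.74) = +1.26 V with n = 3.
At equilibrium E = 0, so log K = nE°cell / 0.0592 = (3)(+1.26) / 0.0592 = 63.9.

log K = 63.9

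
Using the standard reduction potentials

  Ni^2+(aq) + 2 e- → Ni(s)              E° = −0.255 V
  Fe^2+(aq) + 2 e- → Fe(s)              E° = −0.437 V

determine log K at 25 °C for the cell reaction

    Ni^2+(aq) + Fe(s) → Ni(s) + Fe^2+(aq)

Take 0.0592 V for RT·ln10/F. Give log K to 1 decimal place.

log K = 6.1

The Ni²⁺/Ni couple is reduced (cathode); E°cell = −0.255 − (−0.437) = +0.182 V with n = 2.
At equilibrium E = 0, so log K = nE°cell / 0.0592 = (2)(+0.182) / 0.0592 = 6.1.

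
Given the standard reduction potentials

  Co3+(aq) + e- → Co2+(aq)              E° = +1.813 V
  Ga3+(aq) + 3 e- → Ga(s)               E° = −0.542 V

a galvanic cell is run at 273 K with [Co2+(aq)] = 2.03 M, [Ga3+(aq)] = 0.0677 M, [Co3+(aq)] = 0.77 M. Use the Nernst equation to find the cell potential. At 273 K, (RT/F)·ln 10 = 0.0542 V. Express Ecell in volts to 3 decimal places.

+2.353 V

The Co³⁺/Co²⁺ couple has the more positive E°, so it is the cathode; Ga³⁺/Ga is the anode.
E°cell = +1.813 − (−0.542) = +2.355 V, with n = 3 electrons transferred.
The balanced reaction is 3 Co3+(aq) + Ga(s) → 3 Co2+(aq) + Ga3+(aq), so Q = ([Co2+(aq)]^3·[Ga3+(aq)]) / [Co3+(aq)]^3 = 1.24 and log Q = 0.094.
Applying E = E° − (RT ln10/nF)·log Q gives +2.355 − (0.0542/3)(0.094) = +2.353 V.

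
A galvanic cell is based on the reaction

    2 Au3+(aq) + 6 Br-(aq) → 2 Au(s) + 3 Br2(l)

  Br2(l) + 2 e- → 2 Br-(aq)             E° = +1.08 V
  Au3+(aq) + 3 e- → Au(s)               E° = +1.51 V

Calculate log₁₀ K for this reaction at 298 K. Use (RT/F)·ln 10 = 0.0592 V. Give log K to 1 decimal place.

The Au³⁺/Au couple is reduced (cathode); E°cell = +1.51 − (+1.08) = +0.43 V with n = 6.
At equilibrium E = 0, so log K = nE°cell / 0.0592 = (6)(+0.43) / 0.0592 = 43.6.

log K = 43.6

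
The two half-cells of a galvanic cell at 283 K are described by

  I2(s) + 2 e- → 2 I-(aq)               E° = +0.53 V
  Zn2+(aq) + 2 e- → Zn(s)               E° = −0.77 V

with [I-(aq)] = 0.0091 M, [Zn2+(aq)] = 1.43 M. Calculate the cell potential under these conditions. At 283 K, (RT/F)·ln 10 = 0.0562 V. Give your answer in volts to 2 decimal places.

+1.41 V

I₂/I⁻ is reduced (cathode, E° = +0.53 V) and Zn²⁺/Zn is oxidized (anode).
The standard potential is +0.53 − (−0.77) = +1.30 V and the balanced reaction transfers n = 2 electrons.
For the overall reaction I2(s) + Zn(s) → 2 I-(aq) + Zn2+(aq), Q = [I-(aq)]^2·[Zn2+(aq)] = 0.000118, giving log Q = −3.927.
By the Nernst equation, E = +1.30 − (0.0562/2)·(−3.927) = +1.41 V.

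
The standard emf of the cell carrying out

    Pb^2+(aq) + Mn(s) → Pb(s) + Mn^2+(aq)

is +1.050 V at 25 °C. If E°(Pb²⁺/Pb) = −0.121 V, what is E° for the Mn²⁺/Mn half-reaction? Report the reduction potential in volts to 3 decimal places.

In the reaction as written the Pb²⁺/Pb couple is reduced (cathode) and Mn²⁺/Mn is oxidized (anode), so E°cell = E°(Pb²⁺/Pb) − E°(Mn²⁺/Mn).
E°(Mn²⁺/Mn) = E°(cathode) − E°cell = −0.121 − (+1.050) = −1.171 V.

−1.171 V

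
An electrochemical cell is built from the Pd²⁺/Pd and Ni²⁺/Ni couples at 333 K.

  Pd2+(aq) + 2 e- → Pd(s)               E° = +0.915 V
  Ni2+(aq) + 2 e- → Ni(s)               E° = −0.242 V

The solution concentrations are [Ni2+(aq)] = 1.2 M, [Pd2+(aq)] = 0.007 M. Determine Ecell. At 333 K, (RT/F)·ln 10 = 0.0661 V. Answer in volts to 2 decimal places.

+1.08 V

Since E°(Pd²⁺/Pd) > E°(Ni²⁺/Ni), Pd²⁺/Pd serves as the cathode.
E°cell = E°cat − E°an = +0.915 − (−0.242) = +1.157 V; n = 2.
Balancing gives Pd2+(aq) + Ni(s) → Pd(s) + Ni2+(aq); hence Q = [Ni2+(aq)] / [Pd2+(aq)] = 171 (log Q = 2.234).
By the Nernst equation, E = +1.157 − (0.0661/2)·(2.234) = +1.08 V.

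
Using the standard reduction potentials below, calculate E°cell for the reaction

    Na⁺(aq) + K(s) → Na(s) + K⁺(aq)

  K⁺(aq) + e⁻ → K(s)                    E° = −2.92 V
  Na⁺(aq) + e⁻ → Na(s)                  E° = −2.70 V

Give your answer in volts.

+0.22 V

In the reaction as written, Na⁺(aq) is reduced (cathode) and K⁺(aq) is produced by oxidation at the anode.
E°cell = E°(cathode) − E°(anode) = −2.70 − (−2.92) = +0.22 V.
The positive value indicates the reaction is spontaneous as written.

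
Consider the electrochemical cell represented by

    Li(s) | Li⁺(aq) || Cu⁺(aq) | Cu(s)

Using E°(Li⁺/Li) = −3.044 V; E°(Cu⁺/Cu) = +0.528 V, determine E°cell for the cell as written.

+3.572 V

By convention the left-hand electrode in cell notation is the anode (oxidation) and the right-hand electrode is the cathode (reduction).
E°cell = E°(right) − E°(left) = +0.528 − (−3.044) = +3.572 V.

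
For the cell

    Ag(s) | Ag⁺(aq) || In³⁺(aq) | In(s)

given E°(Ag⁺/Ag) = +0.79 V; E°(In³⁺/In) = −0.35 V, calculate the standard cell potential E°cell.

−1.14 V

By convention the left-hand electrode in cell notation is the anode (oxidation) and the right-hand electrode is the cathode (reduction).
E°cell = E°(right) − E°(left) = −0.35 − (+0.79) = −1.14 V.
The negative sign shows that, as written, the cell would require an external voltage to drive the reaction.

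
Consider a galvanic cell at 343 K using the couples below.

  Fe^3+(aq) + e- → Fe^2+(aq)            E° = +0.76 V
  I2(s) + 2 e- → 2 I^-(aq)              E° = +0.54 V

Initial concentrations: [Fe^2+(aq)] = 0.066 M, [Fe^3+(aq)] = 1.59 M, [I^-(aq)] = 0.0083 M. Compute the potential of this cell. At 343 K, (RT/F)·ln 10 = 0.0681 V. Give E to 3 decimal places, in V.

Since E°(Fe³⁺/Fe²⁺) > E°(I₂/I⁻), Fe³⁺/Fe²⁺ serves as the cathode.
E°cell = E°cat − E°an = +0.76 − (+0.54) = +0.22 V; n = 2.
Balancing gives 2 Fe^3+(aq) + 2 I^-(aq) → 2 Fe^2+(aq) + I2(s); hence Q = [Fe^2+(aq)]^2 / ([Fe^3+(aq)]^2·[I^-(aq)]^2) = 25 (log Q = 1.398).
By the Nernst equation, E = +0.22 − (0.0681/2)·(1.398) = +0.172 V.

+0.172 V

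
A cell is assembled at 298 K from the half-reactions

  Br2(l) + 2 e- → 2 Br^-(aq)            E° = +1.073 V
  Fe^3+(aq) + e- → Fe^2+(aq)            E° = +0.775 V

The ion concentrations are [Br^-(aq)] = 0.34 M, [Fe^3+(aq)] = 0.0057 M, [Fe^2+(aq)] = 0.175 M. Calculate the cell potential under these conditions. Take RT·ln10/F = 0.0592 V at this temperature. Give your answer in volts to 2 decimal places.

Br₂/Br⁻ is reduced (cathode, E° = +1.073 V) and Fe³⁺/Fe²⁺ is oxidized (anode).
The standard potential is +1.073 − (+0.775) = +0.298 V and the balanced reaction transfers n = 2 electrons.
The balanced reaction is Br2(l) + 2 Fe^2+(aq) → 2 Br^-(aq) + 2 Fe^3+(aq), so Q = ([Br^-(aq)]^2·[Fe^3+(aq)]^2) / [Fe^2+(aq)]^2 = 0.000123 and log Q = −3.911.
By the Nernst equation, E = +0.298 − (0.0592/2)·(−3.911) = +0.41 V.

+0.41 V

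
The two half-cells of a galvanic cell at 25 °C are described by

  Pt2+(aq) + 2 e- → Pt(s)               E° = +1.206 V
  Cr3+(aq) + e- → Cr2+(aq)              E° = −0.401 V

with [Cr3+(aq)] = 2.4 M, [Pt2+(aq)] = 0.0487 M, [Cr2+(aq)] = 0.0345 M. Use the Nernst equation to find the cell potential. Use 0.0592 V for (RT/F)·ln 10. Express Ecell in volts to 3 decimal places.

+1.459 V

Since E°(Pt²⁺/Pt) > E°(Cr³⁺/Cr²⁺), Pt²⁺/Pt serves as the cathode.
E°cell = +1.206 − (−0.401) = +1.607 V, with n = 2 electrons transferred.
For the overall reaction Pt2+(aq) + 2 Cr2+(aq) → Pt(s) + 2 Cr3+(aq), Q = [Cr3+(aq)]^2 / ([Pt2+(aq)]·[Cr2+(aq)]^2) = 9.94×10^4, giving log Q = 4.997.
E = E° − (0.0592/n)·log Q = +1.607 − (0.0592/2)(4.997) = +1.459 V.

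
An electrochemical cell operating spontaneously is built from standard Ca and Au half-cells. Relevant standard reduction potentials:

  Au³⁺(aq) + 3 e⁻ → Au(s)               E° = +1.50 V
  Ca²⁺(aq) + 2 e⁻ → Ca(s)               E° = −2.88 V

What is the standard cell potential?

+4.38 V

The Au³⁺/Au couple has the higher E°, so Au ion is reduced (cathode) and Ca is oxidized (anode).
E°cell = E°(cathode) − E°(anode) = +1.50 − (−2.88) = +4.38 V.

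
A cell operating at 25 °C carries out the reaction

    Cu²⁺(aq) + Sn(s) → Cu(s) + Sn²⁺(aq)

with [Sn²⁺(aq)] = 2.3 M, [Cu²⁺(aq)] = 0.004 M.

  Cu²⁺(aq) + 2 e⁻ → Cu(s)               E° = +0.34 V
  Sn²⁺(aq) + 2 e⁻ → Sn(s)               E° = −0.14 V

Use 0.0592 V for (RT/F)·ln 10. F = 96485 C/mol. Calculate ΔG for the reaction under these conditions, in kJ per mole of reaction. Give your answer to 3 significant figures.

The standard cell potential is +0.34 − (−0.14) = +0.48 V, with n = 2 electrons in the balanced equation.
Q = [Sn²⁺(aq)] / [Cu²⁺(aq)] = 575, so log Q = 2.760 and E = +0.48 − (0.0592/2)(2.760) = +0.3983 V.
ΔG = −nFE = −(2)(96485)(+0.3983) J/mol = −76.9 kJ/mol.

−76.9 kJ/mol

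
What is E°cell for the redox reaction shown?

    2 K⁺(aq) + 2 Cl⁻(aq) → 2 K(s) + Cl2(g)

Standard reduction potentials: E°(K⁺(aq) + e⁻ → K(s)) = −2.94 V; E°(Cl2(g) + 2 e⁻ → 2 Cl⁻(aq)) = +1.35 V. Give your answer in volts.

−4.29 V

K⁺(aq) gains electrons, so the K⁺/K couple is the cathode; the Cl₂/Cl⁻ couple is the anode.
E°cell = E°(cathode) − E°(anode) = −2.94 − (+1.35) = −4.29 V.
The negative E°cell means the reaction is non-spontaneous in the direction written.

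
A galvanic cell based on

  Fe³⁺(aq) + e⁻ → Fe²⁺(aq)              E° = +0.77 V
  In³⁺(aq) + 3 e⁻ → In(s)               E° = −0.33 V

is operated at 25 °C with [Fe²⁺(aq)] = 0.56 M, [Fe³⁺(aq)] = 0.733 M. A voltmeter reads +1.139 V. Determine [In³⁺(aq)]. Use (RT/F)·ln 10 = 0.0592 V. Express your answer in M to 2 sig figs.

0.024 M

With Fe³⁺/Fe²⁺ at the cathode and In³⁺/In at the anode, E°cell = +0.77 − (−0.33) = +1.10 V (n = 3).
Since E = E° − (0.0592/n)·log Q, log Q = n(E° − E)/0.0592 = −1.976.
Balancing electrons gives 3 Fe³⁺(aq) + In(s) → 3 Fe²⁺(aq) + In³⁺(aq); thus Q = ([Fe²⁺(aq)]^3·[In³⁺(aq)]) / [Fe³⁺(aq)]^3.
Solving for the unknown gives log [In³⁺(aq)] = −1.625, so [In³⁺(aq)] ≈ 0.024 M.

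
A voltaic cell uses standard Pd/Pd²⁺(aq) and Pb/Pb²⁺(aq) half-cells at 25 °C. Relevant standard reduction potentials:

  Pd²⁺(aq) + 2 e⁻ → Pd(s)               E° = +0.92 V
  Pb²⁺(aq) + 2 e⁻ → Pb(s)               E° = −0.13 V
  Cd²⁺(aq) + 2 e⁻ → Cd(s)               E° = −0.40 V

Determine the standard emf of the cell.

+1.05 V

Of the two couples in this cell, the one with the more positive reduction potential is reduced at the cathode: here that is Pd²⁺/Pd (+0.92 V); Pb²⁺/Pb (−0.13 V) is the anode.
E°cell = E°(cathode) − E°(anode) = +0.92 − (−0.13) = +1.05 V.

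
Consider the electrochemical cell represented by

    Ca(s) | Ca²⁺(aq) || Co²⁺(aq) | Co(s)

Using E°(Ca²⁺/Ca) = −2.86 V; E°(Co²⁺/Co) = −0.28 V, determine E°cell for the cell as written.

+2.58 V

By convention the left-hand electrode in cell notation is the anode (oxidation) and the right-hand electrode is the cathode (reduction).
E°cell = E°(right) − E°(left) = −0.28 − (−2.86) = +2.58 V.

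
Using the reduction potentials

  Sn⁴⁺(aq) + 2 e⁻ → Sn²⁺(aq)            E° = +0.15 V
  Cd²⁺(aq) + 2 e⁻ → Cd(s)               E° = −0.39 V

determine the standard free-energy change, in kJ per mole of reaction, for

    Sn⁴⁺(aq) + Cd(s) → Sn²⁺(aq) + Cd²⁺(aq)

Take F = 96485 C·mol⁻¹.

−104 kJ/mol

In the reaction as written Sn⁴⁺(aq) is reduced, so the Sn⁴⁺/Sn²⁺ couple is the cathode and Cd²⁺/Cd is the anode.
E°cell = +0.15 − (−0.39) = +0.54 V; balancing electrons gives n = 2.
ΔG° = −nFE°cell = −(2)(96485)(+0.54) J/mol = −104 kJ/mol.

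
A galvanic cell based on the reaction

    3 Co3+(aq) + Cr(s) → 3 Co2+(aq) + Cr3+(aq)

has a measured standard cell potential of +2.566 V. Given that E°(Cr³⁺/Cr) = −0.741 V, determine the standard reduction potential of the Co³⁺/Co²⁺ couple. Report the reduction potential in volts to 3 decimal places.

In the reaction as written the Co³⁺/Co²⁺ couple is reduced (cathode) and Cr³⁺/Cr is oxidized (anode), so E°cell = E°(Co³⁺/Co²⁺) − E°(Cr³⁺/Cr).
E°(Co³⁺/Co²⁺) = E°cell + E°(anode) = +2.566 + (−0.741) = +1.825 V.

+1.825 V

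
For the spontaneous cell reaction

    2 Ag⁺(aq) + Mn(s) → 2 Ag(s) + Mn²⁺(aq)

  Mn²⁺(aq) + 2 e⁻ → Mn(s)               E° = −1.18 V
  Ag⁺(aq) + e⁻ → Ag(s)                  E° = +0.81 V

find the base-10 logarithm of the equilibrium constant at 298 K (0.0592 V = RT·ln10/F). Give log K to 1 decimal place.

log K = 67.2

The Ag⁺/Ag couple is reduced (cathode); E°cell = +0.81 − (−1.18) = +1.99 V with n = 2.
At equilibrium E = 0, so log K = nE°cell / 0.0592 = (2)(+1.99) / 0.0592 = 67.2.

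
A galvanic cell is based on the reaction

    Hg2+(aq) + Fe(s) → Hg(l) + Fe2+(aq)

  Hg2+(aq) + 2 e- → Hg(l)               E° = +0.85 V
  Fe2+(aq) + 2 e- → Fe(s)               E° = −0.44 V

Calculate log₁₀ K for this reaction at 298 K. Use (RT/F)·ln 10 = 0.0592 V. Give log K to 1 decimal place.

The Hg²⁺/Hg couple is reduced (cathode); E°cell = +0.85 − (−0.44) = +1.29 V with n = 2.
At equilibrium E = 0, so log K = nE°cell / 0.0592 = (2)(+1.29) / 0.0592 = 43.6.

log K = 43.6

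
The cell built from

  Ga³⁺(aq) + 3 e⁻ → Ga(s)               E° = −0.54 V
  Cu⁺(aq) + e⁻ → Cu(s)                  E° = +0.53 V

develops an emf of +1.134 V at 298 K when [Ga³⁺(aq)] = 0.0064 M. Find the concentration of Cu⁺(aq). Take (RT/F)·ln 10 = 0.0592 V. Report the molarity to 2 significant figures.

With Cu⁺/Cu at the cathode and Ga³⁺/Ga at the anode, E°cell = +0.53 − (−0.54) = +1.07 V (n = 3).
From the Nernst equation, log Q = n(E° − E)/0.0592 = 3·(+1.07 − (+1.134))/0.0592 = −3.243.
For 3 Cu⁺(aq) + Ga(s) → 3 Cu(s) + Ga³⁺(aq), the reaction quotient is Q = [Ga³⁺(aq)] / [Cu⁺(aq)]^3.
Substituting the known concentrations and solving, log [Cu⁺(aq)] = 0.350 and [Cu⁺(aq)] = 2.2 M.

2.2 M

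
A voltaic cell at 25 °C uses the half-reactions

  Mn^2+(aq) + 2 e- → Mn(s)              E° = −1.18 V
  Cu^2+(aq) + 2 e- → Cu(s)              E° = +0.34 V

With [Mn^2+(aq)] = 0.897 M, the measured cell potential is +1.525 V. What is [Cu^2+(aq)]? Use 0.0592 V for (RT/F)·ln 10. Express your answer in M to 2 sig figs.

The Cu²⁺/Cu couple has the larger reduction potential, so it is the cathode: E°cell = +0.34 − (−1.18) = +1.52 V and n = 2.
From the Nernst equation, log Q = n(E° − E)/0.0592 = 2·(+1.52 − (+1.525))/0.0592 = −0.169.
Balancing electrons gives Cu^2+(aq) + Mn(s) → Cu(s) + Mn^2+(aq); thus Q = [Mn^2+(aq)] / [Cu^2+(aq)].
Solving for the unknown gives log [Cu^2+(aq)] = 0.122, so [Cu^2+(aq)] ≈ 1.3 M.

1.3 M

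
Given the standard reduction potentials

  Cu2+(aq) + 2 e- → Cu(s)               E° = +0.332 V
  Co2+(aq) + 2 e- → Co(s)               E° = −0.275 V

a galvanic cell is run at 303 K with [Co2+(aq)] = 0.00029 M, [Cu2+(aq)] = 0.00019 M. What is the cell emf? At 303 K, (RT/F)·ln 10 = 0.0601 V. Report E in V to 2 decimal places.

Since E°(Cu²⁺/Cu) > E°(Co²⁺/Co), Cu²⁺/Cu serves as the cathode.
The standard potential is +0.332 − (−0.275) = +0.607 V and the balanced reaction transfers n = 2 electrons.
The balanced reaction is Cu2+(aq) + Co(s) → Cu(s) + Co2+(aq), so Q = [Co2+(aq)] / [Cu2+(aq)] = 1.53 and log Q = 0.184.
E = E° − (0.0601/n)·log Q = +0.607 − (0.0601/2)(0.184) = +0.60 V.

+0.60 V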